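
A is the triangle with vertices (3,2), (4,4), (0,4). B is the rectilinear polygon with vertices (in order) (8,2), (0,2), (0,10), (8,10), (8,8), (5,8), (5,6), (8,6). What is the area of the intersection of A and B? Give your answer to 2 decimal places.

The intersection is the polygon with vertices (4,4), (3,2), (0,4).
By the shoelace formula its area is 4.00.

4.00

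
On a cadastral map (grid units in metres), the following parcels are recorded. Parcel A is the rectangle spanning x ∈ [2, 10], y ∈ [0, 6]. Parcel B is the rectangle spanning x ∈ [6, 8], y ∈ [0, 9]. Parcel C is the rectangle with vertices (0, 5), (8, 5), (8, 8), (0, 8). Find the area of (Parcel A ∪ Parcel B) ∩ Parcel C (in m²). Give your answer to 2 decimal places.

The region (Parcel A ∪ Parcel B) ∩ Parcel C is the polygon with vertices (2,6), (6,6), (6,8), (8,8), (8,6), (8,5), (2,5).
By the shoelace formula its area is 10.00.

10.00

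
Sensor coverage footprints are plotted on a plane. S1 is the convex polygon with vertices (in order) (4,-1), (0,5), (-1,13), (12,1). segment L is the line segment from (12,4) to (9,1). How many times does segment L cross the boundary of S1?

The segment meets the boundary at (10.44,2.44).

1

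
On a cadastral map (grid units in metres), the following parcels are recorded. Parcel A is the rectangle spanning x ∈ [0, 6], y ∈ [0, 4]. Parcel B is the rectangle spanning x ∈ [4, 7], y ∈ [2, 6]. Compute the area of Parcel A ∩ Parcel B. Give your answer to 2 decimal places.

|Parcel A∩Parcel B|: x∈[4,6], y∈[2,4] → 2·2 = 4.

4.00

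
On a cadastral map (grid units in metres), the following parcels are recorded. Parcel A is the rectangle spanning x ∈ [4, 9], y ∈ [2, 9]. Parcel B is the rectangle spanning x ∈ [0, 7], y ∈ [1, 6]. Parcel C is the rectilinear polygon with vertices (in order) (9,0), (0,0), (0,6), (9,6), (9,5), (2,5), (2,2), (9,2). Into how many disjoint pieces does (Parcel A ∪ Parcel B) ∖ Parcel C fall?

(Parcel A ∪ Parcel B) ∖ Parcel C splits into 2 disjoint pieces (area 15, area 21).

2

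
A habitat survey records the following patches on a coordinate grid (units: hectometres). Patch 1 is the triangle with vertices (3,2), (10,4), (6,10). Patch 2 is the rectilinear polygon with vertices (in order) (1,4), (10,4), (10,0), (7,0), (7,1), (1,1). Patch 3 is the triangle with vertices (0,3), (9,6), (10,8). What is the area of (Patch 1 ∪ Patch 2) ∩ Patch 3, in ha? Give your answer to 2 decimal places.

|Patch 1 ∪ Patch 2| = 48.75.
|(Patch 1 ∪ Patch 2) ∩ Patch 3| = 4.90.

4.90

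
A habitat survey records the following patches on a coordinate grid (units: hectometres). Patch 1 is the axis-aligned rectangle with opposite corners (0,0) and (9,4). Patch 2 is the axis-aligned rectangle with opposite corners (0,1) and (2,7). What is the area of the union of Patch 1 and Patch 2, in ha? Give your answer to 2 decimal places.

By inclusion–exclusion:
Individual areas: |Patch 1| = 36, |Patch 2| = 12.
|Patch 1∩Patch 2|: x∈[0,2], y∈[1,4] → 2·3 = 6.
|Patch 1 ∪ Patch 2| = 48 − 6 = 42.00.

42.00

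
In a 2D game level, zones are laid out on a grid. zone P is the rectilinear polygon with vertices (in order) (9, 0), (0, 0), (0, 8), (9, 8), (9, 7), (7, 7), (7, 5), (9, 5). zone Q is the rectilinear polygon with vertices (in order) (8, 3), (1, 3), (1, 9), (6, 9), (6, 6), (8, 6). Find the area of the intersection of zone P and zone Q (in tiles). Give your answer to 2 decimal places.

The intersection is the polygon with vertices (6,8), (6,6), (7,6), (7,5), (8,5), (8,3), (1,3), (1,8).
By the shoelace formula its area is 30.00.

30.00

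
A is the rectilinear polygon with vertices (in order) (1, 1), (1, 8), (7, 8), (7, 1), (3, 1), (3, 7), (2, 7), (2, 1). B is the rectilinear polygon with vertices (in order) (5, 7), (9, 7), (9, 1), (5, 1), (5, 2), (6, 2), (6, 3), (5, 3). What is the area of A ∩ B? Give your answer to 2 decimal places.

11.00

The intersection is the polygon with vertices (7,1), (5,1), (5,2), (6,2), (6,3), (5,3), (5,7), (7,7).
By the shoelace formula its area is 11.00.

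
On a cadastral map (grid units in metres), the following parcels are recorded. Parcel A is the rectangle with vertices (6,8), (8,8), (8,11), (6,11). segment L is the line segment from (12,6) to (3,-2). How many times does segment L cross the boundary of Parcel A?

The segment lies entirely outside Parcel A and never meets its boundary.

0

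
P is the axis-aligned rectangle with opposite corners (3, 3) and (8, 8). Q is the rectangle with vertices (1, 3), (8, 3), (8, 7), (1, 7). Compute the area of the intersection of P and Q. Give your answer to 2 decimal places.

20.00

|P∩Q|: x∈[3,8], y∈[3,7] → 5·4 = 20.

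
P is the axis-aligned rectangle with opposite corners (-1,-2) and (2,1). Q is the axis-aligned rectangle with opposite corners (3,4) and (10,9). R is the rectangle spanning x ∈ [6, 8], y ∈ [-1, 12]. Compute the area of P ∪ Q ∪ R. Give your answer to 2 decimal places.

60.00

By inclusion–exclusion:
Individual areas: |P| = 9, |Q| = 35, |R| = 26.
|P∩Q| = 0 (no overlap).
|P∩R| = 0 (no overlap).
|Q∩R|: x∈[6,8], y∈[4,9] → 2·5 = 10.
|P∩Q∩R| = 0.
|P ∪ Q ∪ R| = 70 − 10 + 0 = 60.00.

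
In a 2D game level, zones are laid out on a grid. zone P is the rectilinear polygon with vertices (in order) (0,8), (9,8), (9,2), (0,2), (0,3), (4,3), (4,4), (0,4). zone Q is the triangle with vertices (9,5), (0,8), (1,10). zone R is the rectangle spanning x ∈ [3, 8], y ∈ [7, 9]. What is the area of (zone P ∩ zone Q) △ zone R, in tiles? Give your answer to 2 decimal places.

12.30

|zone P ∩ zone Q| = 6.3.
|(zone P ∩ zone Q) ∩ zone R| = 2.
|(zone P ∩ zone Q) △ zone R| = 6.3 + 10 − 4 = 12.30.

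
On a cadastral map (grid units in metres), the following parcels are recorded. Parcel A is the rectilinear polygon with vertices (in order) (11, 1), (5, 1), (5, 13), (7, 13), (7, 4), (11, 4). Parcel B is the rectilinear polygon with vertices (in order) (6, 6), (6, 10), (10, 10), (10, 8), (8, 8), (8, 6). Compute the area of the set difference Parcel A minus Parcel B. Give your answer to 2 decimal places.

|Parcel A| = 36, |Parcel A∩Parcel B| = 4.
|Parcel A ∖ Parcel B| = |Parcel A| − |Parcel A∩Parcel B| = 36 − 4 = 32.00.

32.00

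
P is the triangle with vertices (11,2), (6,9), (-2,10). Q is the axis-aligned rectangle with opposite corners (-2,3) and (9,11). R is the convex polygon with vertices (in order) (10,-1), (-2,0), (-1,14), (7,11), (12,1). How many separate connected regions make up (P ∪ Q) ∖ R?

(P ∪ Q) ∖ R splits into 2 disjoint pieces (area 4, area 4).

2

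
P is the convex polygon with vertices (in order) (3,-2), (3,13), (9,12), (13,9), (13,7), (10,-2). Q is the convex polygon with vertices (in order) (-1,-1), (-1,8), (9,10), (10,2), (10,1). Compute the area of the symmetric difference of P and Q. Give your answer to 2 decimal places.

|P| = 123.5, |Q| = 96, |P∩Q| = 59.8545.
|P △ Q| = |P| + |Q| − 2·|P∩Q| = 123.5 + 96 − 119.7091 = 99.79.

99.79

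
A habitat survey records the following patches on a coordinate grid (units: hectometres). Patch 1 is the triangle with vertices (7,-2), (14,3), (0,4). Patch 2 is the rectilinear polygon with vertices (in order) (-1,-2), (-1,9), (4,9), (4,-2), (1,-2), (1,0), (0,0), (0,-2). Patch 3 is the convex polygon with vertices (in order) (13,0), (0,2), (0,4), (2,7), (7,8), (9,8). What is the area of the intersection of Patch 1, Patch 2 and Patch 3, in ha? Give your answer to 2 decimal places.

5.82

The intersection is the polygon with vertices (4,3.714), (4,1.385), (2.844,1.562), (0,4).
By the shoelace formula its area is 5.82.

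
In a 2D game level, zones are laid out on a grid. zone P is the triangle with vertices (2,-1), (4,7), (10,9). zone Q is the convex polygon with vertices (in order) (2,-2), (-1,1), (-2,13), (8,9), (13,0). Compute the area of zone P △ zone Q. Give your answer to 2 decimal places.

|zone P| = 22, |zone Q| = 138, |zone P∩zone Q| = 21.0871.
|zone P △ zone Q| = |zone P| + |zone Q| − 2·|zone P∩zone Q| = 22 + 138 − 42.1742 = 117.83.

117.83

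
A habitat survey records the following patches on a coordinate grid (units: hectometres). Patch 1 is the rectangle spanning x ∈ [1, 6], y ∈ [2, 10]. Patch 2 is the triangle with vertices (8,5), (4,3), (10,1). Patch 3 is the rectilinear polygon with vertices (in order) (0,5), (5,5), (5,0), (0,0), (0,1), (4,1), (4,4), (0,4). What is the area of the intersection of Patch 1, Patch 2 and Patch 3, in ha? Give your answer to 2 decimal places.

0.42

The intersection is the polygon with vertices (4,3), (5,3.5), (5,2.667).
By the shoelace formula its area is 0.42.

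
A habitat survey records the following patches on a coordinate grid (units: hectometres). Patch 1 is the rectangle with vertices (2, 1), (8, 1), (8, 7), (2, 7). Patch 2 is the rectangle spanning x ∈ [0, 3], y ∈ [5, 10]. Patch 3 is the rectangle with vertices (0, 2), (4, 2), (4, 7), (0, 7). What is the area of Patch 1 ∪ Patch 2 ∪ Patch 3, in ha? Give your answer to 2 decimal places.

55.00

By inclusion–exclusion:
Individual areas: |Patch 1| = 36, |Patch 2| = 15, |Patch 3| = 20.
|Patch 1∩Patch 2|: x∈[2,3], y∈[5,7] → 1·2 = 2.
|Patch 1∩Patch 3|: x∈[2,4], y∈[2,7] → 2·5 = 10.
|Patch 2∩Patch 3|: x∈[0,3], y∈[5,7] → 3·2 = 6.
|Patch 1∩Patch 2∩Patch 3| = 2.
|Patch 1 ∪ Patch 2 ∪ Patch 3| = 71 − 18 + 2 = 55.00.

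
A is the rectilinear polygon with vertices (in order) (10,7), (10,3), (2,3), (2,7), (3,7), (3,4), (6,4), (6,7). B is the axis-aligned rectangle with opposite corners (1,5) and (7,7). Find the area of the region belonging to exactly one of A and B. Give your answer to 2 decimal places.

27.00

|A| = 23, |B| = 12, |A∩B| = 4.
|A △ B| = |A| + |B| − 2·|A∩B| = 23 + 12 − 8 = 27.00.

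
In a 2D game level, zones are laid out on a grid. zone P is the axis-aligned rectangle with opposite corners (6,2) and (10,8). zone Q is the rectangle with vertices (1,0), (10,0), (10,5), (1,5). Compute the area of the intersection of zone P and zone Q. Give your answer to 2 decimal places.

|zone P∩zone Q|: x∈[6,10], y∈[2,5] → 4·3 = 12.

12.00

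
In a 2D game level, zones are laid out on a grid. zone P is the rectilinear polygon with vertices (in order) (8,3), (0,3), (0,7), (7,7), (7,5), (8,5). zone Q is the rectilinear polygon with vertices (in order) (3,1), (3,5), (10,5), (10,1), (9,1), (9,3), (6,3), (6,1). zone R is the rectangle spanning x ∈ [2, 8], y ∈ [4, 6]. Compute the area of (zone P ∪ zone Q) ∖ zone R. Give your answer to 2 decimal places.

31.00

|zone P ∪ zone Q| = 42.
|(zone P ∪ zone Q) ∩ zone R| = 11.
|(zone P ∪ zone Q) ∖ zone R| = 42 − 11 = 31.00.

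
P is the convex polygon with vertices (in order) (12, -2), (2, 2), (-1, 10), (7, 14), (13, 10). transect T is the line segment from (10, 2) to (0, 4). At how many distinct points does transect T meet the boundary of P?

The segment meets the boundary at (1.351,3.73).

1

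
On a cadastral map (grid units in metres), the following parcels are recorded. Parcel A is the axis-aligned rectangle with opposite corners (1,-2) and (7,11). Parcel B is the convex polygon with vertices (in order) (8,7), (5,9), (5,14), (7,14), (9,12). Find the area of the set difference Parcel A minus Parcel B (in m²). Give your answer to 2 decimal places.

|Parcel A| = 78, |Parcel A∩Parcel B| = 5.3333.
|Parcel A ∖ Parcel B| = |Parcel A| − |Parcel A∩Parcel B| = 78 − 5.3333 = 72.67.

72.67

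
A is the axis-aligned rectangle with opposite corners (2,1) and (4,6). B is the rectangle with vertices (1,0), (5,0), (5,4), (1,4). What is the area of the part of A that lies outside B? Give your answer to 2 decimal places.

|A∩B|: x∈[2,4], y∈[1,4] → 2·3 = 6.
|A| = 10.
|A ∖ B| = |A| − |A∩B| = 10 − 6 = 4.00.

4.00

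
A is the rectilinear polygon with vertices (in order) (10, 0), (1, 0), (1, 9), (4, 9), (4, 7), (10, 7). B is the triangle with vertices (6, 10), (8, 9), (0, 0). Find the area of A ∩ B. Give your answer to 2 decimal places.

The intersection is the polygon with vertices (1,1.667), (4.2,7), (6.222,7), (1,1.125).
By the shoelace formula its area is 6.81.

6.81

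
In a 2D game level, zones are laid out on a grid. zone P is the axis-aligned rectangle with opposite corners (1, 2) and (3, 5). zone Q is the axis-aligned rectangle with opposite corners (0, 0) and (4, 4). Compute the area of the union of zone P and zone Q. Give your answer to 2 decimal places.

By inclusion–exclusion:
Individual areas: |zone P| = 6, |zone Q| = 16.
|zone P∩zone Q|: x∈[1,3], y∈[2,4] → 2·2 = 4.
|zone P ∪ zone Q| = 22 − 4 = 18.00.

18.00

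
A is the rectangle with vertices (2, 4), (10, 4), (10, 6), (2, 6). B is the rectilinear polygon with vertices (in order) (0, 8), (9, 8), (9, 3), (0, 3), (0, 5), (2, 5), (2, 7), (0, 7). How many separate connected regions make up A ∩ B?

1

A ∩ B is a single connected region.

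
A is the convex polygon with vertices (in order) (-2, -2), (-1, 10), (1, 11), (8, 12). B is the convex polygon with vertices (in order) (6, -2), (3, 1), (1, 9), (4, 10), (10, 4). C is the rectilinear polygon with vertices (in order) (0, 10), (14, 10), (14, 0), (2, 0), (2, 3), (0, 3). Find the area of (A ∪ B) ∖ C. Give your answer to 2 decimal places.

|A ∪ B| = 99.4815.
|(A ∪ B) ∩ C| = 69.1481.
|(A ∪ B) ∖ C| = 99.4815 − 69.1481 = 30.33.

30.33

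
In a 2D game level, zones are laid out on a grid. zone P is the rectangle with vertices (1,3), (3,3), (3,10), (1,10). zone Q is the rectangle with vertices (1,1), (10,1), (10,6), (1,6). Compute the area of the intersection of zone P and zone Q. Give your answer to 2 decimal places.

6.00

|zone P∩zone Q|: x∈[1,3], y∈[3,6] → 2·3 = 6.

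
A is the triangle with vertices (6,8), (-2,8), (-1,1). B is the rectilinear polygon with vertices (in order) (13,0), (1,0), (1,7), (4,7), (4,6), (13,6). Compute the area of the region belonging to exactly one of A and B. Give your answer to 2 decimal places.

|A| = 28, |B| = 75, |A∩B| = 7.5.
|A △ B| = |A| + |B| − 2·|A∩B| = 28 + 75 − 15 = 88.00.

88.00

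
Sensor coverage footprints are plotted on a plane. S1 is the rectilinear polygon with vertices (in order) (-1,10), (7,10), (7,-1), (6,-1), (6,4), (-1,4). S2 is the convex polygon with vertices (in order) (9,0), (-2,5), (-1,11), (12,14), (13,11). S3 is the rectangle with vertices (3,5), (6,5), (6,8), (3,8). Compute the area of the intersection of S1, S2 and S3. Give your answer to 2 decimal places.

9.00

The intersection is the polygon with vertices (3,5), (3,8), (6,8), (6,5).
By the shoelace formula its area is 9.00.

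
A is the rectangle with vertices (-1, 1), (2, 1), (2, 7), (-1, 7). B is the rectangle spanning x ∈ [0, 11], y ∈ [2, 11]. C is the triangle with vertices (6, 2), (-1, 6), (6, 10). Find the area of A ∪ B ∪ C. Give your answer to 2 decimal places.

107.00

By inclusion–exclusion:
Individual areas: |A| = 18, |B| = 99, |C| = 28.
|A∩B|: x∈[0,2], y∈[2,7] → 2·5 = 10.
|A∩C| = 4.6964.
|B∩C| = 27.4286.
|A∩B∩C| = 4.125.
|A ∪ B ∪ C| = 145 − 42.125 + 4.125 = 107.00.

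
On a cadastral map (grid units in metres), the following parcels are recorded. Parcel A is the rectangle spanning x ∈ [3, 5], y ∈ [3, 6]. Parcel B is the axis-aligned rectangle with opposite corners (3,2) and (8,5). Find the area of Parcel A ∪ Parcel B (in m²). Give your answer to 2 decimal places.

17.00

By inclusion–exclusion:
Individual areas: |Parcel A| = 6, |Parcel B| = 15.
|Parcel A∩Parcel B|: x∈[3,5], y∈[3,5] → 2·2 = 4.
|Parcel A ∪ Parcel B| = 21 − 4 = 17.00.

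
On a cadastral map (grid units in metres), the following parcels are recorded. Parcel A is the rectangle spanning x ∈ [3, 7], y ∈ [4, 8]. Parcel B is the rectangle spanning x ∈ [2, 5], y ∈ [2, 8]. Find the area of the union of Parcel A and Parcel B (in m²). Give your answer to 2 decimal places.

26.00

By inclusion–exclusion:
Individual areas: |Parcel A| = 16, |Parcel B| = 18.
|Parcel A∩Parcel B|: x∈[3,5], y∈[4,8] → 2·4 = 8.
|Parcel A ∪ Parcel B| = 34 − 8 = 26.00.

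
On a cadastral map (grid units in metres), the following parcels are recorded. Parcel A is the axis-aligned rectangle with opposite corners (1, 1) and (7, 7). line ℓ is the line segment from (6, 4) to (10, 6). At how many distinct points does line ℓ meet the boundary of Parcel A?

1

The segment meets the boundary at (7,4.5).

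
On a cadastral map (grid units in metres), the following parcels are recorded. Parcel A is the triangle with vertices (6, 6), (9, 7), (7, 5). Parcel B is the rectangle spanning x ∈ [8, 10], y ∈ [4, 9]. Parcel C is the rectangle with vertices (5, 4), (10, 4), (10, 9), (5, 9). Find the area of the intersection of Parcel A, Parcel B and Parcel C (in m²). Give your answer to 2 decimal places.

The intersection is the polygon with vertices (8,6), (8,6.667), (9,7).
By the shoelace formula its area is 0.33.

0.33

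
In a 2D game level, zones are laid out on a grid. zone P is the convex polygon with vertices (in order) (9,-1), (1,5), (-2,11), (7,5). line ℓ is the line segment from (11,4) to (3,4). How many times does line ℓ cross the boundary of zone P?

1

The segment meets the boundary at (7.333,4).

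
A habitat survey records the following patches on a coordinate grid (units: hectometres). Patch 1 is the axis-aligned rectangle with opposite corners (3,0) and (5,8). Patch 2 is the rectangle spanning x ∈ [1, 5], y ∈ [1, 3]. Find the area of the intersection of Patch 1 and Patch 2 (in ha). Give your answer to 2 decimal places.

|Patch 1∩Patch 2|: x∈[3,5], y∈[1,3] → 2·2 = 4.

4.00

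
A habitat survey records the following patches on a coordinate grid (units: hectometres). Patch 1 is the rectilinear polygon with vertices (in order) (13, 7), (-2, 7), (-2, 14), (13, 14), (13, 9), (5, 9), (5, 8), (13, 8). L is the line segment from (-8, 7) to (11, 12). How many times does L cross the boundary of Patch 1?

1

The segment meets the boundary at (-2,8.579).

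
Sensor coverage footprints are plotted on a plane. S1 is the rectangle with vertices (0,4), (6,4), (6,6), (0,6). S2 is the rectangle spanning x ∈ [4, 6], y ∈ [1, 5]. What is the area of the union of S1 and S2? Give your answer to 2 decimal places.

By inclusion–exclusion:
Individual areas: |S1| = 12, |S2| = 8.
|S1∩S2|: x∈[4,6], y∈[4,5] → 2·1 = 2.
|S1 ∪ S2| = 20 − 2 = 18.00.

18.00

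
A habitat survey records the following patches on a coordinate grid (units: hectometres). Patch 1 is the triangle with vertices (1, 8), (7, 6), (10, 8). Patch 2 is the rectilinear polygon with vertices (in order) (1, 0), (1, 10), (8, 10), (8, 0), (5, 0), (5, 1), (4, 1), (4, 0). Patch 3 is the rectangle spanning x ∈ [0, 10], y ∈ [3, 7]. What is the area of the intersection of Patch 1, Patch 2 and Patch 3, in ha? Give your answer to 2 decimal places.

2.17

The intersection is the polygon with vertices (4,7), (8,7), (8,6.667), (7,6).
By the shoelace formula its area is 2.17.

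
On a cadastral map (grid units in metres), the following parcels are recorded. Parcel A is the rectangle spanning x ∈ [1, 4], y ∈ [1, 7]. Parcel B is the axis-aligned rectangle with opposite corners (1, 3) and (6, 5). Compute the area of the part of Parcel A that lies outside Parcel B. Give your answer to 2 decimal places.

|Parcel A∩Parcel B|: x∈[1,4], y∈[3,5] → 3·2 = 6.
|Parcel A| = 18.
|Parcel A ∖ Parcel B| = |Parcel A| − |Parcel A∩Parcel B| = 18 − 6 = 12.00.

12.00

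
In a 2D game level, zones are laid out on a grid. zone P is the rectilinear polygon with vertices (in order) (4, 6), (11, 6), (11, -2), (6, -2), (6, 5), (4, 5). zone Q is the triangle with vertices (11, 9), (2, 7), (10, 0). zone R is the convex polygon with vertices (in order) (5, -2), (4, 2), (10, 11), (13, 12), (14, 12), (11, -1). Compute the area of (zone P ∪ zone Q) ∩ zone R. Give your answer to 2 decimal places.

The region (zone P ∪ zone Q) ∩ zone R is the polygon with vertices (11,-1), (6,-1.833), (6,3.5), (5.368,4.053), (8.261,8.391), (11,9), (10.667,6), (11,6).
By the shoelace formula its area is 46.01.

46.01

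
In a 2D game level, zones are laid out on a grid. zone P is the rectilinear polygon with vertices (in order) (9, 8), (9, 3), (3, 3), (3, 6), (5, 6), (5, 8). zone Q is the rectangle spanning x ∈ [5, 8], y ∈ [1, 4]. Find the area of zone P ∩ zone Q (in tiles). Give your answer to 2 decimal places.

The intersection is the polygon with vertices (5,3), (5,4), (8,4), (8,3).
By the shoelace formula its area is 3.00.

3.00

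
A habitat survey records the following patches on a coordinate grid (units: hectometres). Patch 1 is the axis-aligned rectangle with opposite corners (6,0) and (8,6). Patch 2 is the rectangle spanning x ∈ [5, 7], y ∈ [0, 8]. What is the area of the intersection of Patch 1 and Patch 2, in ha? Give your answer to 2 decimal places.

6.00

|Patch 1∩Patch 2|: x∈[6,7], y∈[0,6] → 1·6 = 6.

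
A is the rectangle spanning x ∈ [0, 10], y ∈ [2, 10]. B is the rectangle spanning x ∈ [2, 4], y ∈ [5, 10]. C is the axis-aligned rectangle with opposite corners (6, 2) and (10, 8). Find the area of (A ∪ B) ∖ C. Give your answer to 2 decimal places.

56.00

|A ∪ B| = 80.
|(A ∪ B) ∩ C| = 24.
|(A ∪ B) ∖ C| = 80 − 24 = 56.00.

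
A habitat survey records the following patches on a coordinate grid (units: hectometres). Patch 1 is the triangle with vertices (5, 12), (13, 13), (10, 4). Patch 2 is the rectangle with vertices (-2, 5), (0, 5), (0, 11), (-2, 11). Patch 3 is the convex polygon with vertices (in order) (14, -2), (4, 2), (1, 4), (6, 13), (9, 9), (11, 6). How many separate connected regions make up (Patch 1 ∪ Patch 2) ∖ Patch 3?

3

(Patch 1 ∪ Patch 2) ∖ Patch 3 splits into 3 disjoint pieces (area 0.0969, area 20.0889, area 12).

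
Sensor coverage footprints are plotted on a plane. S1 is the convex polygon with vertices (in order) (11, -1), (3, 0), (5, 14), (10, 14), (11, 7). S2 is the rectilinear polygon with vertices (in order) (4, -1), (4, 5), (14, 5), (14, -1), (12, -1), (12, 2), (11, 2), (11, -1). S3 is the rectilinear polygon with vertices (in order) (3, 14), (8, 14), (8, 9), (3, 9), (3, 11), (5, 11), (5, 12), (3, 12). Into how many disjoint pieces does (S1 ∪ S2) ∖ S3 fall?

(S1 ∪ S2) ∖ S3 splits into 2 disjoint pieces (area 99.7768, area 0.3571).

2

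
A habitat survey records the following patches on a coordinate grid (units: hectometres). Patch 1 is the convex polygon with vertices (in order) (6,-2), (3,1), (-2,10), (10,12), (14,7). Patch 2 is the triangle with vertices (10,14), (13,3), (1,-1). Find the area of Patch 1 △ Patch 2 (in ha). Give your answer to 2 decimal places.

71.19

|Patch 1| = 124, |Patch 2| = 72, |Patch 1∩Patch 2| = 62.4043.
|Patch 1 △ Patch 2| = |Patch 1| + |Patch 2| − 2·|Patch 1∩Patch 2| = 124 + 72 − 124.8085 = 71.19.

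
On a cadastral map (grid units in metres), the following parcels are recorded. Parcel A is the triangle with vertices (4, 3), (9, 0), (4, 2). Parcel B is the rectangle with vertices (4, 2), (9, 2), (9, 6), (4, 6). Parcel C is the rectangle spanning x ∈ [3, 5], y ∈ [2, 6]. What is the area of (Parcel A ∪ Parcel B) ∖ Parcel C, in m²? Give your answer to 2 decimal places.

|Parcel A ∪ Parcel B| = 21.6667.
|(Parcel A ∪ Parcel B) ∩ Parcel C| = 4.
|(Parcel A ∪ Parcel B) ∖ Parcel C| = 21.6667 − 4 = 17.67.

17.67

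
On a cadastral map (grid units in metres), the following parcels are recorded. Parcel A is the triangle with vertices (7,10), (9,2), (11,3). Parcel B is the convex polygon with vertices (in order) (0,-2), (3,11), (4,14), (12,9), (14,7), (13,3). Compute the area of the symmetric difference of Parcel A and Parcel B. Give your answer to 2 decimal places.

|Parcel A| = 9, |Parcel B| = 122.5, |Parcel A∩Parcel B| = 9.
|Parcel A △ Parcel B| = |Parcel A| + |Parcel B| − 2·|Parcel A∩Parcel B| = 9 + 122.5 − 18 = 113.50.

113.50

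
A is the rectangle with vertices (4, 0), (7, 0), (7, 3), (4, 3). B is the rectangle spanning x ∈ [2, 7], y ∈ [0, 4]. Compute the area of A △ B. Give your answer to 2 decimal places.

11.00

|A∩B|: x∈[4,7], y∈[0,3] → 3·3 = 9.
|A △ B| = |A| + |B| − 2·|A∩B| = 9 + 20 − 18 = 11.00.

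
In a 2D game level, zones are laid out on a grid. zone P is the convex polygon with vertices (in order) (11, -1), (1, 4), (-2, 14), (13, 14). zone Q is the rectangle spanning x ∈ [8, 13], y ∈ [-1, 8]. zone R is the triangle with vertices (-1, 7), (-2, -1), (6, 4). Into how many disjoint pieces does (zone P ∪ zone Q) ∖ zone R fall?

1

(zone P ∪ zone Q) ∖ zone R is a single connected region.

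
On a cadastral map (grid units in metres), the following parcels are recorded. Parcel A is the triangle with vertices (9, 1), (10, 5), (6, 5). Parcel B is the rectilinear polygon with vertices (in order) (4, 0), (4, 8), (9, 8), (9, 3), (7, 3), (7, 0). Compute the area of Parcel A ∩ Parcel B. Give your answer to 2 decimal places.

The intersection is the polygon with vertices (6,5), (9,5), (9,3), (7.5,3).
By the shoelace formula its area is 4.50.

4.50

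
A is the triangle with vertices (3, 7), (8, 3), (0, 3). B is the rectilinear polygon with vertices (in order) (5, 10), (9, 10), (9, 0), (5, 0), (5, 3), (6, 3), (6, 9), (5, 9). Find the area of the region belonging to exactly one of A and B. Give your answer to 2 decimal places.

|A| = 16, |B| = 34, |A∩B| = 1.6.
|A △ B| = |A| + |B| − 2·|A∩B| = 16 + 34 − 3.2 = 46.80.

46.80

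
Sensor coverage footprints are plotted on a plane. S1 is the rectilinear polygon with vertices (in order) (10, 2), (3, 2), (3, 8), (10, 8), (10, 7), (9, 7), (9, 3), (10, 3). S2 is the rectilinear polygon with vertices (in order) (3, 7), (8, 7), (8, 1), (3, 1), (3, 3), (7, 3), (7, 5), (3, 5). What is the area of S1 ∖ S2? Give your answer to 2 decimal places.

21.00

|S1| = 38, |S1∩S2| = 17.
|S1 ∖ S2| = |S1| − |S1∩S2| = 38 − 17 = 21.00.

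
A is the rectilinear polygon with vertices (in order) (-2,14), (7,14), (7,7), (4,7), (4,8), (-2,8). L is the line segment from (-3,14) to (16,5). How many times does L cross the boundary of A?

2

The segment meets the boundary at (7,9.263), (-2,13.526).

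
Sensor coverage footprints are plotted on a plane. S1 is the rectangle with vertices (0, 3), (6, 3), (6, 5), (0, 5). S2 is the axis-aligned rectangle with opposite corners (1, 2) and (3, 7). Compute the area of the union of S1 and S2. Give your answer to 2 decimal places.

18.00

By inclusion–exclusion:
Individual areas: |S1| = 12, |S2| = 10.
|S1∩S2|: x∈[1,3], y∈[3,5] → 2·2 = 4.
|S1 ∪ S2| = 22 − 4 = 18.00.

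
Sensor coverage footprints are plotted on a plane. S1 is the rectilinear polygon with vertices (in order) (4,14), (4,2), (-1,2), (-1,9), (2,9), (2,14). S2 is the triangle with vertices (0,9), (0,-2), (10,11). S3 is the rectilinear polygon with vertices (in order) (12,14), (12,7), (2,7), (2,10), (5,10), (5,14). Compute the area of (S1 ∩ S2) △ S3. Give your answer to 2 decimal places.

76.25

|S1 ∩ S2| = 28.6462.
|(S1 ∩ S2) ∩ S3| = 5.2.
|(S1 ∩ S2) △ S3| = 28.6462 + 58 − 10.4 = 76.25.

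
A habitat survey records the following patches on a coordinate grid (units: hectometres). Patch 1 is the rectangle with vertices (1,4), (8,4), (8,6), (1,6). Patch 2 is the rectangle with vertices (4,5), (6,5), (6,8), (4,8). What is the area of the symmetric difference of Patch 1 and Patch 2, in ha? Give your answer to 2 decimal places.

|Patch 1∩Patch 2|: x∈[4,6], y∈[5,6] → 2·1 = 2.
|Patch 1 △ Patch 2| = |Patch 1| + |Patch 2| − 2·|Patch 1∩Patch 2| = 14 + 6 − 4 = 16.00.

16.00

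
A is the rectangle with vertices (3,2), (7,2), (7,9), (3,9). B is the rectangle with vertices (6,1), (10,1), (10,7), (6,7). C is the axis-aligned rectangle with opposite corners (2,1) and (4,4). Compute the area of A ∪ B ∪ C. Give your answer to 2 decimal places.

By inclusion–exclusion:
Individual areas: |A| = 28, |B| = 24, |C| = 6.
|A∩B|: x∈[6,7], y∈[2,7] → 1·5 = 5.
|A∩C|: x∈[3,4], y∈[2,4] → 1·2 = 2.
|B∩C| = 0 (no overlap).
|A∩B∩C| = 0.
|A ∪ B ∪ C| = 58 − 7 + 0 = 51.00.

51.00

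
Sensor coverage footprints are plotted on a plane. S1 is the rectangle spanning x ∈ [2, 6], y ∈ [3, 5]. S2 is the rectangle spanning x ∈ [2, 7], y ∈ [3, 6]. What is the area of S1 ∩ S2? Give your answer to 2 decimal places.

8.00

|S1∩S2|: x∈[2,6], y∈[3,5] → 4·2 = 8.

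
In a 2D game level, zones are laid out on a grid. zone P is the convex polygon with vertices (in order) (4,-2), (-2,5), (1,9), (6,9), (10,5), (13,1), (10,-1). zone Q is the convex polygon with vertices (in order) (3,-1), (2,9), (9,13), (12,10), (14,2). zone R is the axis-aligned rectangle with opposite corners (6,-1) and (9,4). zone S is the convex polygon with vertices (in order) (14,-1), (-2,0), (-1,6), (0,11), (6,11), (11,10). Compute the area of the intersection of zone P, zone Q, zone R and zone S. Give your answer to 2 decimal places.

The intersection is the polygon with vertices (6,4), (9,4), (9,0.636), (6,-0.182).
By the shoelace formula its area is 11.32.

11.32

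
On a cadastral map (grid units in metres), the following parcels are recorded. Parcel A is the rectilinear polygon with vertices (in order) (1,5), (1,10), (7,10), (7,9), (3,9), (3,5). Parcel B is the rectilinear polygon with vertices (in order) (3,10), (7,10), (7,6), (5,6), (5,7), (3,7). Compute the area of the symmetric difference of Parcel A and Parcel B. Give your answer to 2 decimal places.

20.00

|Parcel A| = 14, |Parcel B| = 14, |Parcel A∩Parcel B| = 4.
|Parcel A △ Parcel B| = |Parcel A| + |Parcel B| − 2·|Parcel A∩Parcel B| = 14 + 14 − 8 = 20.00.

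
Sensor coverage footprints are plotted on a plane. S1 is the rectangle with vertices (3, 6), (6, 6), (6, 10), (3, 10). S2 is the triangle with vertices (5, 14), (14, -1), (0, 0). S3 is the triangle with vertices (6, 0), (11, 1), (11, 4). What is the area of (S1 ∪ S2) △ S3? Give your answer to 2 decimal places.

93.46

|S1 ∪ S2| = 100.9571.
|(S1 ∪ S2) ∩ S3| = 7.5.
|(S1 ∪ S2) △ S3| = 100.9571 + 7.5 − 15 = 93.46.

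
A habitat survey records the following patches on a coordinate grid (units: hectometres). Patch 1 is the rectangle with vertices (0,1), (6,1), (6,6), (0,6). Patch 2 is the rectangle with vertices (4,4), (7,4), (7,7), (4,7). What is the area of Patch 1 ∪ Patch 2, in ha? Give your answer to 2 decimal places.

By inclusion–exclusion:
Individual areas: |Patch 1| = 30, |Patch 2| = 9.
|Patch 1∩Patch 2|: x∈[4,6], y∈[4,6] → 2·2 = 4.
|Patch 1 ∪ Patch 2| = 39 − 4 = 35.00.

35.00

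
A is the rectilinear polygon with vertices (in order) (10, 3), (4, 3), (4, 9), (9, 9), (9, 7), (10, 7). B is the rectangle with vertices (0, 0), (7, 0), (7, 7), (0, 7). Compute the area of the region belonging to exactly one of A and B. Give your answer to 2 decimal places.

59.00

|A| = 34, |B| = 49, |A∩B| = 12.
|A △ B| = |A| + |B| − 2·|A∩B| = 34 + 49 − 24 = 59.00.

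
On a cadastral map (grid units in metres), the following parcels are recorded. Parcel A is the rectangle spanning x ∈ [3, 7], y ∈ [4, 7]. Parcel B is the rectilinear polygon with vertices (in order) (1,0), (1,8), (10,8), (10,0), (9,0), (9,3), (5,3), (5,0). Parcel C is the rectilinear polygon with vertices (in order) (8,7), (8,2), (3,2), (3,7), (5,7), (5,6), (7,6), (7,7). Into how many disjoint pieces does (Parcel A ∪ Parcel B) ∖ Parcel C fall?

1

(Parcel A ∪ Parcel B) ∖ Parcel C is a single connected region.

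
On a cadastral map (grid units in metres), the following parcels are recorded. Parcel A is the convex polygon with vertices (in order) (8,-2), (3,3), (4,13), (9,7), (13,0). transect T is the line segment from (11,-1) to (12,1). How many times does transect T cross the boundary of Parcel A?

1

The segment meets the boundary at (11.125,-0.75).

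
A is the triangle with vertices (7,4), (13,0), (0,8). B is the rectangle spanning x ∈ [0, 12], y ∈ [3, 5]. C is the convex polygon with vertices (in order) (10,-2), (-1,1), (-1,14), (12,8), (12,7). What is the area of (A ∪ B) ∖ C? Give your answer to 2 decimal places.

|A ∪ B| = 25.125.
|(A ∪ B) ∩ C| = 23.6634.
|(A ∪ B) ∖ C| = 25.125 − 23.6634 = 1.46.

1.46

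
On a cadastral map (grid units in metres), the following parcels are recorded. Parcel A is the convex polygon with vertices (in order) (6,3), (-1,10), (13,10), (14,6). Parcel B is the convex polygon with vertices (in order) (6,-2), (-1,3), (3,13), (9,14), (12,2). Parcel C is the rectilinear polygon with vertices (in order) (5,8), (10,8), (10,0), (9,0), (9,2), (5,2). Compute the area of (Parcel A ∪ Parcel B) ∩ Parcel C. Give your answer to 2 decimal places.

The region (Parcel A ∪ Parcel B) ∩ Parcel C is the polygon with vertices (9,0), (9,2), (5,2), (5,8), (10,8), (10,0.667).
By the shoelace formula its area is 31.67.

31.67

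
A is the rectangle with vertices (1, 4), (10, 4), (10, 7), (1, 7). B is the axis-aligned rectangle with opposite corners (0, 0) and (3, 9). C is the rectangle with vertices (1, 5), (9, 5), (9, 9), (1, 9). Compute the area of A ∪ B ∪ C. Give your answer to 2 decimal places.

By inclusion–exclusion:
Individual areas: |A| = 27, |B| = 27, |C| = 32.
|A∩B|: x∈[1,3], y∈[4,7] → 2·3 = 6.
|A∩C|: x∈[1,9], y∈[5,7] → 8·2 = 16.
|B∩C|: x∈[1,3], y∈[5,9] → 2·4 = 8.
|A∩B∩C| = 4.
|A ∪ B ∪ C| = 86 − 30 + 4 = 60.00.

60.00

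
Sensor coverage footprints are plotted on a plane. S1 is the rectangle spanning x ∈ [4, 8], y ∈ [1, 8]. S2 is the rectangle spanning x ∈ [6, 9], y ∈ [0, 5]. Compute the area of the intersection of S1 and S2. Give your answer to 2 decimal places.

8.00

|S1∩S2|: x∈[6,8], y∈[1,5] → 2·4 = 8.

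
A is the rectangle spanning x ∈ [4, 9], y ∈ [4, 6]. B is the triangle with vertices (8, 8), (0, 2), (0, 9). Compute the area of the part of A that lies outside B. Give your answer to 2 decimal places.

9.33

|A| = 10, |A∩B| = 0.6667.
|A ∖ B| = |A| − |A∩B| = 10 − 0.6667 = 9.33.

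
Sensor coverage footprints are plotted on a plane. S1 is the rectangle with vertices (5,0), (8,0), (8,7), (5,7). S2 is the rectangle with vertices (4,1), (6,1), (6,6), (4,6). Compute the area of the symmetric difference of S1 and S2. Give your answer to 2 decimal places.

|S1∩S2|: x∈[5,6], y∈[1,6] → 1·5 = 5.
|S1 △ S2| = |S1| + |S2| − 2·|S1∩S2| = 21 + 10 − 10 = 21.00.

21.00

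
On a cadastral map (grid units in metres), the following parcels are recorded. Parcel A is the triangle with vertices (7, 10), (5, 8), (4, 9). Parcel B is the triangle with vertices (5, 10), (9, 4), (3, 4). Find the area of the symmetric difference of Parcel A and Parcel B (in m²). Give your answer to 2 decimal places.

17.81

|Parcel A| = 2, |Parcel B| = 18, |Parcel A∩Parcel B| = 1.0955.
|Parcel A △ Parcel B| = |Parcel A| + |Parcel B| − 2·|Parcel A∩Parcel B| = 2 + 18 − 2.1909 = 17.81.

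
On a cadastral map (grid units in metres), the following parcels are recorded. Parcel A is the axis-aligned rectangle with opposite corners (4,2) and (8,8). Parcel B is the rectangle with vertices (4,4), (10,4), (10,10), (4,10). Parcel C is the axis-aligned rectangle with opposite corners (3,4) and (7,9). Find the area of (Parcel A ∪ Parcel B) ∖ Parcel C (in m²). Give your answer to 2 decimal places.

|Parcel A ∪ Parcel B| = 44.
|(Parcel A ∪ Parcel B) ∩ Parcel C| = 15.
|(Parcel A ∪ Parcel B) ∖ Parcel C| = 44 − 15 = 29.00.

29.00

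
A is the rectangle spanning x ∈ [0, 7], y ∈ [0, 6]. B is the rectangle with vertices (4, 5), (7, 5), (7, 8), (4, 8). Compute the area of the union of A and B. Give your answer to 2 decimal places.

48.00

By inclusion–exclusion:
Individual areas: |A| = 42, |B| = 9.
|A∩B|: x∈[4,7], y∈[5,6] → 3·1 = 3.
|A ∪ B| = 51 − 3 = 48.00.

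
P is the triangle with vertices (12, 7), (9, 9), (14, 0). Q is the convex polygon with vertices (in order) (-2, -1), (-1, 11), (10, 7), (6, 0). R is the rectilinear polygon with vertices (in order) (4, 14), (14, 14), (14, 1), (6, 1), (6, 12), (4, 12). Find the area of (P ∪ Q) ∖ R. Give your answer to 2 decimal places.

|P ∪ Q| = 102.5.
|(P ∪ Q) ∩ R| = 24.9885.
|(P ∪ Q) ∖ R| = 102.5 − 24.9885 = 77.51.

77.51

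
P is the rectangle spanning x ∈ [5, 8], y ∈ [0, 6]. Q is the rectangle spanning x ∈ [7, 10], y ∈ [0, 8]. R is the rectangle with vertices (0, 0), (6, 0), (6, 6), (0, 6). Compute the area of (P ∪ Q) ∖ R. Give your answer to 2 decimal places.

30.00

|P ∪ Q| = 36.
|(P ∪ Q) ∩ R| = 6.
|(P ∪ Q) ∖ R| = 36 − 6 = 30.00.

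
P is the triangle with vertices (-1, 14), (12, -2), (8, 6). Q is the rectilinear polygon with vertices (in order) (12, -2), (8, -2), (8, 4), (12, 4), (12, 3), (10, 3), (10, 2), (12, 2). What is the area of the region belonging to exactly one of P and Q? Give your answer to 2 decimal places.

|P| = 20, |Q| = 22, |P∩Q| = 5.1538.
|P △ Q| = |P| + |Q| − 2·|P∩Q| = 20 + 22 − 10.3077 = 31.69.

31.69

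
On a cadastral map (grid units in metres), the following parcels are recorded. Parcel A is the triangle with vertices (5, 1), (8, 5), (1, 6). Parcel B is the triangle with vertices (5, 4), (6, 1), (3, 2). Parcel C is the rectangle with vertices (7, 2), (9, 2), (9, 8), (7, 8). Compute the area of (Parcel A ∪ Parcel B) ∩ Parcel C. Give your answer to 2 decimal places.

0.74

The region (Parcel A ∪ Parcel B) ∩ Parcel C is the polygon with vertices (8,5), (7,3.667), (7,5.143).
By the shoelace formula its area is 0.74.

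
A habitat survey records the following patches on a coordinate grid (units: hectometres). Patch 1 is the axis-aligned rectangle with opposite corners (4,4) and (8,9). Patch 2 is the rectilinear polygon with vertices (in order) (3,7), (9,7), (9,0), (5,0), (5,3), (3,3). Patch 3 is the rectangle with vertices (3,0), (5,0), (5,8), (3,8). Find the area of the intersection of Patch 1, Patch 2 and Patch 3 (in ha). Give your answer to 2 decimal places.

3.00

The intersection is the polygon with vertices (4,4), (4,7), (5,7), (5,4).
By the shoelace formula its area is 3.00.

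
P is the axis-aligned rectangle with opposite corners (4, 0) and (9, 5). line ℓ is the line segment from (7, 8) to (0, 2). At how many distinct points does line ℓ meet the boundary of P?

0

The segment lies entirely outside P and never meets its boundary.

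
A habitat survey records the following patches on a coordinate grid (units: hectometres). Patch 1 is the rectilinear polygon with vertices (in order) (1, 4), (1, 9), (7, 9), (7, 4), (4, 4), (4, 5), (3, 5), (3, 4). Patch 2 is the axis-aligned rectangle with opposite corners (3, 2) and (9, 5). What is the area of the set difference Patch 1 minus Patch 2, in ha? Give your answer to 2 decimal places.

|Patch 1| = 29, |Patch 1∩Patch 2| = 3.
|Patch 1 ∖ Patch 2| = |Patch 1| − |Patch 1∩Patch 2| = 29 − 3 = 26.00.

26.00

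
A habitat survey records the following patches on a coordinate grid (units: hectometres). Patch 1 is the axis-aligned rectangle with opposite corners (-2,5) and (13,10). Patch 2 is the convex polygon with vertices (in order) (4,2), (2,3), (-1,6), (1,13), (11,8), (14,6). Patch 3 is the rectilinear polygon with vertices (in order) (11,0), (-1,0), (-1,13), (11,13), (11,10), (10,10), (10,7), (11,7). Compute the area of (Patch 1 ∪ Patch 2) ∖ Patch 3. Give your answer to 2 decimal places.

18.58

|Patch 1 ∪ Patch 2| = 104.069.
|(Patch 1 ∪ Patch 2) ∩ Patch 3| = 85.4857.
|(Patch 1 ∪ Patch 2) ∖ Patch 3| = 104.069 − 85.4857 = 18.58.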